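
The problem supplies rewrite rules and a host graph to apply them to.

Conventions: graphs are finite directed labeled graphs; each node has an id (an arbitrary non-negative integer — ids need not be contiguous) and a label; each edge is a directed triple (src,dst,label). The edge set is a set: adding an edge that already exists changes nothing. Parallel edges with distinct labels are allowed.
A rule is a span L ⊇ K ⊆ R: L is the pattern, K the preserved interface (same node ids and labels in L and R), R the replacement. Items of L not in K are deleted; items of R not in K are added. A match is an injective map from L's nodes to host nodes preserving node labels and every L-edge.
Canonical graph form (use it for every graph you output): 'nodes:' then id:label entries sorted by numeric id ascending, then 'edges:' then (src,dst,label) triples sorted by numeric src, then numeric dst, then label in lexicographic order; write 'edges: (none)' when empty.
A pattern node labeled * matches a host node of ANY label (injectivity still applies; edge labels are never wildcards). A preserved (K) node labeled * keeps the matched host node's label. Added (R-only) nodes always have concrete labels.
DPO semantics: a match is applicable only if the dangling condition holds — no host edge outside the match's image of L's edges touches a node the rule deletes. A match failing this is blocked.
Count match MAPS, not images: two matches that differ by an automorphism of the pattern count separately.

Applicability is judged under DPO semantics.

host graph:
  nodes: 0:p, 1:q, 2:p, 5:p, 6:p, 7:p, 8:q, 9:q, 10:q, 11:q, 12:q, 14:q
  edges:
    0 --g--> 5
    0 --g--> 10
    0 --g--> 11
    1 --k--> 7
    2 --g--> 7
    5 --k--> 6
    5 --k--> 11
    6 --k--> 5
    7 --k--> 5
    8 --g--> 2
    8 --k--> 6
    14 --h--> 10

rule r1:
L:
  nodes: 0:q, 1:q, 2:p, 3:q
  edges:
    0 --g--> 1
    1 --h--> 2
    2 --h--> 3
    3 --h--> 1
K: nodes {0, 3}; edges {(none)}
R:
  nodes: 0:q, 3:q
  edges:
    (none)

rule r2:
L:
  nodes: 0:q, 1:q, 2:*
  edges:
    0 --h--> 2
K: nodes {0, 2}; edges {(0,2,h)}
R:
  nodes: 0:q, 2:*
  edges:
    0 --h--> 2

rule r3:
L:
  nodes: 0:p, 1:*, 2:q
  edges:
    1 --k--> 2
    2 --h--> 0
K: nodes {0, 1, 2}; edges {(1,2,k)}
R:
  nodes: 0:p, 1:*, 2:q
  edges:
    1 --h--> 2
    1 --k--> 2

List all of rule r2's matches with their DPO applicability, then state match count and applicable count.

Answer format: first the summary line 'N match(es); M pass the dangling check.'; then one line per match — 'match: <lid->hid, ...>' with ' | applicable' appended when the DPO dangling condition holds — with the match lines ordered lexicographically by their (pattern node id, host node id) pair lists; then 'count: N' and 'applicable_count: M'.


5 match(es); 2 pass the dangling check.
match: 0->14, 1->1, 2->10
match: 0->14, 1->8, 2->10
match: 0->14, 1->9, 2->10 | applicable
match: 0->14, 1->11, 2->10
match: 0->14, 1->12, 2->10 | applicable
count: 5
applicable_count: 2


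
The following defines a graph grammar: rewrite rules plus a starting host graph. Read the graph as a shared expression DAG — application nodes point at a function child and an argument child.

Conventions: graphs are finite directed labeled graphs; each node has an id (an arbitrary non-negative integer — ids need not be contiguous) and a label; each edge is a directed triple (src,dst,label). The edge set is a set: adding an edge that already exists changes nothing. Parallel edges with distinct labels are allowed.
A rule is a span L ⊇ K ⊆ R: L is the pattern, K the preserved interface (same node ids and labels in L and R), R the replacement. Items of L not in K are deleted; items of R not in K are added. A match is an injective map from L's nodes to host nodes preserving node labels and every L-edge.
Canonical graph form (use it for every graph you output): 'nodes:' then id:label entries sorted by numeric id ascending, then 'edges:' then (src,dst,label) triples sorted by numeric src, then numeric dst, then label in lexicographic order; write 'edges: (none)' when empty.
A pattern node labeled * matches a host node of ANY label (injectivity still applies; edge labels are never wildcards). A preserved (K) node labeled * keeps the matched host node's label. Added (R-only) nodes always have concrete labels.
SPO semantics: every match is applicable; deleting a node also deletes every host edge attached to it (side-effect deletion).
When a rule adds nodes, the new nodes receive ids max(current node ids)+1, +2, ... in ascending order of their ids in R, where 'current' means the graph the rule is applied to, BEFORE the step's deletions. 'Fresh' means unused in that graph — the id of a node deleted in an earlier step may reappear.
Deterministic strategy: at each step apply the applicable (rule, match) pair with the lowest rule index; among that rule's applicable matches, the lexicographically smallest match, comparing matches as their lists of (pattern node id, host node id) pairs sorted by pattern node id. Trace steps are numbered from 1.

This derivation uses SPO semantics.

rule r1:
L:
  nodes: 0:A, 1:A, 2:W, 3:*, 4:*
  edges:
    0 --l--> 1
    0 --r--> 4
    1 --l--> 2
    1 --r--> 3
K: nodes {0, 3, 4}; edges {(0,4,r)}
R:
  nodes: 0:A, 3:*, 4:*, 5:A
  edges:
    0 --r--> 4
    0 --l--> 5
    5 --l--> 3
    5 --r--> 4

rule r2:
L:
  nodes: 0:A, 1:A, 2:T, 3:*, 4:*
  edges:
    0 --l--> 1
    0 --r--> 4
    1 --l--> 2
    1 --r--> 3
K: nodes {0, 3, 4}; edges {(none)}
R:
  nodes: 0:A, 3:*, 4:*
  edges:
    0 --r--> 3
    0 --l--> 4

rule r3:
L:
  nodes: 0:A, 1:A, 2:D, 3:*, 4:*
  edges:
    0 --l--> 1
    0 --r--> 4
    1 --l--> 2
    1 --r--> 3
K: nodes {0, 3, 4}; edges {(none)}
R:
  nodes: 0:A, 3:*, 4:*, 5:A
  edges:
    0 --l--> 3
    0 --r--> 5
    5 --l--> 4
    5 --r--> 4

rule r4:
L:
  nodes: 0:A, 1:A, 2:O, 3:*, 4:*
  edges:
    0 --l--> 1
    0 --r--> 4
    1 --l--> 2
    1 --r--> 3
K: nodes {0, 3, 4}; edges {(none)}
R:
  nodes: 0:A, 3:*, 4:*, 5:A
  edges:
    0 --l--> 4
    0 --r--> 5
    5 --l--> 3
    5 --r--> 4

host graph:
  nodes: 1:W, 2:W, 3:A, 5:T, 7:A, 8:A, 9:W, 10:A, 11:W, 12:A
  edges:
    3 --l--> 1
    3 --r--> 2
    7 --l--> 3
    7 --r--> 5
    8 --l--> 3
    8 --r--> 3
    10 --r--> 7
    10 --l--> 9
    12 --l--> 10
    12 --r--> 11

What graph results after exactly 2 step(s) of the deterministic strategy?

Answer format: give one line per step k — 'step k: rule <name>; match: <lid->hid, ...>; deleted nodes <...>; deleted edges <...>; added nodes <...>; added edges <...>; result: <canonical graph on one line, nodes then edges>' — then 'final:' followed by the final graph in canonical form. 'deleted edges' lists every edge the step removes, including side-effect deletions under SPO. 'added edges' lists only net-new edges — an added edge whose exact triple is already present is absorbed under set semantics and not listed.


step 1: rule r1; match: 0->7, 1->3, 2->1, 3->2, 4->5; deleted nodes 1, 3; deleted edges (3,1,l); (3,2,r); (7,3,l); (8,3,l); (8,3,r); added nodes 13; added edges (7,13,l); (13,2,l); (13,5,r); result: nodes: 2:W, 5:T, 7:A, 8:A, 9:W, 10:A, 11:W, 12:A, 13:A edges: (7,5,r); (7,13,l); (10,7,r); (10,9,l); (12,10,l); (12,11,r); (13,2,l); (13,5,r)
step 2: rule r1; match: 0->12, 1->10, 2->9, 3->7, 4->11; deleted nodes 9, 10; deleted edges (10,7,r); (10,9,l); (12,10,l); added nodes 14; added edges (12,14,l); (14,7,l); (14,11,r); result: nodes: 2:W, 5:T, 7:A, 8:A, 11:W, 12:A, 13:A, 14:A edges: (7,5,r); (7,13,l); (12,11,r); (12,14,l); (13,2,l); (13,5,r); (14,7,l); (14,11,r)
final:
nodes: 2:W, 5:T, 7:A, 8:A, 11:W, 12:A, 13:A, 14:A
edges: (7,5,r); (7,13,l); (12,11,r); (12,14,l); (13,2,l); (13,5,r); (14,7,l); (14,11,r)


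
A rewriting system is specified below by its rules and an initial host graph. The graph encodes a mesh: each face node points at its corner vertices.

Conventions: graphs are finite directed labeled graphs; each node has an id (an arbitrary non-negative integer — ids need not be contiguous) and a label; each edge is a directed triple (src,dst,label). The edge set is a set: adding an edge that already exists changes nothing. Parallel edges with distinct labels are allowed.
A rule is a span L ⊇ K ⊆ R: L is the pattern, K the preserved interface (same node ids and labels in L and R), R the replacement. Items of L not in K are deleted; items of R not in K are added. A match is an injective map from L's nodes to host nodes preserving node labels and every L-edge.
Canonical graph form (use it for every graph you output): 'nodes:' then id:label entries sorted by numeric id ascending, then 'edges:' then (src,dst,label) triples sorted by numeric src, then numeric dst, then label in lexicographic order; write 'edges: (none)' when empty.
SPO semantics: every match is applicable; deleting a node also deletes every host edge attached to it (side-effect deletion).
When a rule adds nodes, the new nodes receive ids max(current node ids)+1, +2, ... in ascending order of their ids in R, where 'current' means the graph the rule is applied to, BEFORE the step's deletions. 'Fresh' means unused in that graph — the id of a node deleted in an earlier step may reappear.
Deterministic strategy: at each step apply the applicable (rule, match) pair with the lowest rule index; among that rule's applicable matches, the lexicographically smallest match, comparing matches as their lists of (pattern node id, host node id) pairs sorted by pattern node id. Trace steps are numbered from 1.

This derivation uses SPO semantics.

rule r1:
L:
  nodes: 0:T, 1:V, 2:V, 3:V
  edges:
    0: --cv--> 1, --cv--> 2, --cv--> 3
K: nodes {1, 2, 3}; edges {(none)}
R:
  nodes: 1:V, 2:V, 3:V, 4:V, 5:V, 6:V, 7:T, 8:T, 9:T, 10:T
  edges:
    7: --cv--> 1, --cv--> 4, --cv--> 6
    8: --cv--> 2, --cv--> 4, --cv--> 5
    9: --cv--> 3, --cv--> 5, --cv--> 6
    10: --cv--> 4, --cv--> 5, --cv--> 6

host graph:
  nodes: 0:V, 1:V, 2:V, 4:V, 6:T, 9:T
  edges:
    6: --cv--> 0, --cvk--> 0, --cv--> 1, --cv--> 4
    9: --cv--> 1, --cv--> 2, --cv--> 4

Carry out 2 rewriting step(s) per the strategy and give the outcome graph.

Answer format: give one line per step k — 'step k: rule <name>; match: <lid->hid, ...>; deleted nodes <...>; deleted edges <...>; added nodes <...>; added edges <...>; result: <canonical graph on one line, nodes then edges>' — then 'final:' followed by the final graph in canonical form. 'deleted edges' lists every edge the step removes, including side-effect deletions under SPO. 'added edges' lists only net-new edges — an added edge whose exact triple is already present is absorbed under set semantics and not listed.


step 1: rule r1; match: 0->6, 1->0, 2->1, 3->4; deleted nodes 6; deleted edges (6,0,cv); (6,0,cvk); (6,1,cv); (6,4,cv); added nodes 10, 11, 12, 13, 14, 15, 16; added edges (13,0,cv); (13,10,cv); (13,12,cv); (14,1,cv); (14,10,cv); (14,11,cv); (15,4,cv); (15,11,cv); (15,12,cv); (16,10,cv); (16,11,cv); (16,12,cv); result: nodes: 0:V, 1:V, 2:V, 4:V, 9:T, 10:V, 11:V, 12:V, 13:T, 14:T, 15:T, 16:T edges: (9,1,cv); (9,2,cv); (9,4,cv); (13,0,cv); (13,10,cv); (13,12,cv); (14,1,cv); (14,10,cv); (14,11,cv); (15,4,cv); (15,11,cv); (15,12,cv); (16,10,cv); (16,11,cv); (16,12,cv)
step 2: rule r1; match: 0->9, 1->1, 2->2, 3->4; deleted nodes 9; deleted edges (9,1,cv); (9,2,cv); (9,4,cv); added nodes 17, 18, 19, 20, 21, 22, 23; added edges (20,1,cv); (20,17,cv); (20,19,cv); (21,2,cv); (21,17,cv); (21,18,cv); (22,4,cv); (22,18,cv); (22,19,cv); (23,17,cv); (23,18,cv); (23,19,cv); result: nodes: 0:V, 1:V, 2:V, 4:V, 10:V, 11:V, 12:V, 13:T, 14:T, 15:T, 16:T, 17:V, 18:V, 19:V, 20:T, 21:T, 22:T, 23:T edges: (13,0,cv); (13,10,cv); (13,12,cv); (14,1,cv); (14,10,cv); (14,11,cv); (15,4,cv); (15,11,cv); (15,12,cv); (16,10,cv); (16,11,cv); (16,12,cv); (20,1,cv); (20,17,cv); (20,19,cv); (21,2,cv); (21,17,cv); (21,18,cv); (22,4,cv); (22,18,cv); (22,19,cv); (23,17,cv); (23,18,cv); (23,19,cv)
final:
nodes: 0:V, 1:V, 2:V, 4:V, 10:V, 11:V, 12:V, 13:T, 14:T, 15:T, 16:T, 17:V, 18:V, 19:V, 20:T, 21:T, 22:T, 23:T
edges: (13,0,cv); (13,10,cv); (13,12,cv); (14,1,cv); (14,10,cv); (14,11,cv); (15,4,cv); (15,11,cv); (15,12,cv); (16,10,cv); (16,11,cv); (16,12,cv); (20,1,cv); (20,17,cv); (20,19,cv); (21,2,cv); (21,17,cv); (21,18,cv); (22,4,cv); (22,18,cv); (22,19,cv); (23,17,cv); (23,18,cv); (23,19,cv)


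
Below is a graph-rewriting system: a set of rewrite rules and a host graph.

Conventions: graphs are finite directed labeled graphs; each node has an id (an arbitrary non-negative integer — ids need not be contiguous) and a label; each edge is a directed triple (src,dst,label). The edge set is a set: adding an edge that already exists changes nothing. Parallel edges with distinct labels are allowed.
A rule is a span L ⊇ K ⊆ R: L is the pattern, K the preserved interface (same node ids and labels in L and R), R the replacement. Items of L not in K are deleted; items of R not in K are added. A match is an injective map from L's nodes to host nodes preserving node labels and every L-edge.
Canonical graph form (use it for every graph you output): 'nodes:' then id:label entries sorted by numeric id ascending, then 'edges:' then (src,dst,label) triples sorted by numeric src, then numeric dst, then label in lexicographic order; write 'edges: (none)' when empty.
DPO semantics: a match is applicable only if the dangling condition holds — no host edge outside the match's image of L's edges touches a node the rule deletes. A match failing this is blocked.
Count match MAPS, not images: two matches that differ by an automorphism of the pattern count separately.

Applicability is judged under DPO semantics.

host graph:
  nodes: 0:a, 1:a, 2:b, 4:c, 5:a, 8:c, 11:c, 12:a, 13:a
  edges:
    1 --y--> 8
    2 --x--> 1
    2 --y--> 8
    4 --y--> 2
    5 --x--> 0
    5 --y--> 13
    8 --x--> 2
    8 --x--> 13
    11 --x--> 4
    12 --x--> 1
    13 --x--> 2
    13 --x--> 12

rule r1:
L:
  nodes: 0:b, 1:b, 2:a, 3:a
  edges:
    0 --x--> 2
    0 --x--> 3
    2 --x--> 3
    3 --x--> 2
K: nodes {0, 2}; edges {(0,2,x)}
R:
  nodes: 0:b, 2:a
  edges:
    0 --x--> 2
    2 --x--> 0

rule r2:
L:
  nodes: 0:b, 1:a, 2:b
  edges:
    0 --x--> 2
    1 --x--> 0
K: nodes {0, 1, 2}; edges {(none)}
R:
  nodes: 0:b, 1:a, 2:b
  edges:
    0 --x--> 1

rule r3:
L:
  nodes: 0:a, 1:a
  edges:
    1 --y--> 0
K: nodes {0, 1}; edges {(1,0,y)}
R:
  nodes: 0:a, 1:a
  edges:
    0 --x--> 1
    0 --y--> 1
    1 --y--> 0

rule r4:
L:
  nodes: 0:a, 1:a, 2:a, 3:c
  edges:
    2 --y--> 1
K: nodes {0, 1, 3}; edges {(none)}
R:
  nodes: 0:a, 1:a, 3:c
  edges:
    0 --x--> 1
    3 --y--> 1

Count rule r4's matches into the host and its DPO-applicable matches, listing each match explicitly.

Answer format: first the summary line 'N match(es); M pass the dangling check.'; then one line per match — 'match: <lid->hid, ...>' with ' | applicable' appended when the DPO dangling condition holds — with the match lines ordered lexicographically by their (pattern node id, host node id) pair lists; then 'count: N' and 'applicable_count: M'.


9 match(es); 0 pass the dangling check.
match: 0->0, 1->13, 2->5, 3->4
match: 0->0, 1->13, 2->5, 3->8
match: 0->0, 1->13, 2->5, 3->11
match: 0->1, 1->13, 2->5, 3->4
match: 0->1, 1->13, 2->5, 3->8
match: 0->1, 1->13, 2->5, 3->11
match: 0->12, 1->13, 2->5, 3->4
match: 0->12, 1->13, 2->5, 3->8
match: 0->12, 1->13, 2->5, 3->11
count: 9
applicable_count: 0


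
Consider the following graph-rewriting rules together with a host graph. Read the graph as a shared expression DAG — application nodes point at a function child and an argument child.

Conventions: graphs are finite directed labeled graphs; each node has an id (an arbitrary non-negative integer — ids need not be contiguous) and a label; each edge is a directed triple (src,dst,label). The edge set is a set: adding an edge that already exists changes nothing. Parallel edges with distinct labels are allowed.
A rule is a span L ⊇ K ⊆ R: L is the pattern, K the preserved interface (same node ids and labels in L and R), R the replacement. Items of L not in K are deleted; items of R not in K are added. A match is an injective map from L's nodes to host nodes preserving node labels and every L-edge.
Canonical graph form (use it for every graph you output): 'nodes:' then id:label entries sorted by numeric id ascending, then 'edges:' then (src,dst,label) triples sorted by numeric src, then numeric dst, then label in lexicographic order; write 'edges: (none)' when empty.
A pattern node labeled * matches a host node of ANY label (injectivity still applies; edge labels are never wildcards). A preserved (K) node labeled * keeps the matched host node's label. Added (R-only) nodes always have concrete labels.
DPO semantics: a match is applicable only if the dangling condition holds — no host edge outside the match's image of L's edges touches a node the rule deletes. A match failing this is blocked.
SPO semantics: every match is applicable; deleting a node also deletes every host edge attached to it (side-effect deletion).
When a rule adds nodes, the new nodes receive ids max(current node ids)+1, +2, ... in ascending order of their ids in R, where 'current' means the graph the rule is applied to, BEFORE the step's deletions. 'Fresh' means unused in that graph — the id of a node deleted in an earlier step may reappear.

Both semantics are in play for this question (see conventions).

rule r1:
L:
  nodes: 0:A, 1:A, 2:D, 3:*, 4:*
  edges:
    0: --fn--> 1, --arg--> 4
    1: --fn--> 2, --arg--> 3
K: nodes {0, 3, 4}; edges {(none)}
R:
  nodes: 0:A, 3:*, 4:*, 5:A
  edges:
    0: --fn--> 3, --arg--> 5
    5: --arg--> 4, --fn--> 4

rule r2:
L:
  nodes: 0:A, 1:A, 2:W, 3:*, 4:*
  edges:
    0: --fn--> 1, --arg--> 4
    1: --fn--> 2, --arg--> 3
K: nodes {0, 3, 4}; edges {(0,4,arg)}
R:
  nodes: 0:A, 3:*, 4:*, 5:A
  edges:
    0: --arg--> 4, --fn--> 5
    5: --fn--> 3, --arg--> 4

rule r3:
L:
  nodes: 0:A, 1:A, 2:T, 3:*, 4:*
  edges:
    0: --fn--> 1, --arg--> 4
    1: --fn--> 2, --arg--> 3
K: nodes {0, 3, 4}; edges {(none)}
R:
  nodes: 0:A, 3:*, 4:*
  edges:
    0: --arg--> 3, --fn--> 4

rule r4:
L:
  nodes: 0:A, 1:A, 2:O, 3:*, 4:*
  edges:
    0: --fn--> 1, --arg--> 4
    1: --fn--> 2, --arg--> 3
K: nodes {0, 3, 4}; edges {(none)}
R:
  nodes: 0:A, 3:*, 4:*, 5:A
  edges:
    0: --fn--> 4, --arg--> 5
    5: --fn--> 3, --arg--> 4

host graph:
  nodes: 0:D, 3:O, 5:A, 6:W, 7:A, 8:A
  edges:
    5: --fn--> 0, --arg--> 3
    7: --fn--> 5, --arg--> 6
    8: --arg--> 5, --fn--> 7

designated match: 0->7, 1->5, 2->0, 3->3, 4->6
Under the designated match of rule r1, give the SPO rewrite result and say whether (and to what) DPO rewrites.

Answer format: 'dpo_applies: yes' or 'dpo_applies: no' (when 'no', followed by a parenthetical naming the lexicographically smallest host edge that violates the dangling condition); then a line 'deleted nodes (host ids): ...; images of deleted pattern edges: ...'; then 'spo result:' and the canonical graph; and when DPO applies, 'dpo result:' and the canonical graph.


dpo_applies: no
(the rule deletes node 5, which keeps host edge (8,5,arg) outside the match image — the dangling condition fails, DPO blocks; SPO proceeds and side-deletes such edges)
deleted nodes (host ids): 0, 5; images of deleted pattern edges: (5,0,fn); (5,3,arg); (7,5,fn); (7,6,arg)
spo result:
nodes: 3:O, 6:W, 7:A, 8:A, 9:A
edges: (7,3,fn); (7,9,arg); (8,7,fn); (9,6,arg); (9,6,fn)


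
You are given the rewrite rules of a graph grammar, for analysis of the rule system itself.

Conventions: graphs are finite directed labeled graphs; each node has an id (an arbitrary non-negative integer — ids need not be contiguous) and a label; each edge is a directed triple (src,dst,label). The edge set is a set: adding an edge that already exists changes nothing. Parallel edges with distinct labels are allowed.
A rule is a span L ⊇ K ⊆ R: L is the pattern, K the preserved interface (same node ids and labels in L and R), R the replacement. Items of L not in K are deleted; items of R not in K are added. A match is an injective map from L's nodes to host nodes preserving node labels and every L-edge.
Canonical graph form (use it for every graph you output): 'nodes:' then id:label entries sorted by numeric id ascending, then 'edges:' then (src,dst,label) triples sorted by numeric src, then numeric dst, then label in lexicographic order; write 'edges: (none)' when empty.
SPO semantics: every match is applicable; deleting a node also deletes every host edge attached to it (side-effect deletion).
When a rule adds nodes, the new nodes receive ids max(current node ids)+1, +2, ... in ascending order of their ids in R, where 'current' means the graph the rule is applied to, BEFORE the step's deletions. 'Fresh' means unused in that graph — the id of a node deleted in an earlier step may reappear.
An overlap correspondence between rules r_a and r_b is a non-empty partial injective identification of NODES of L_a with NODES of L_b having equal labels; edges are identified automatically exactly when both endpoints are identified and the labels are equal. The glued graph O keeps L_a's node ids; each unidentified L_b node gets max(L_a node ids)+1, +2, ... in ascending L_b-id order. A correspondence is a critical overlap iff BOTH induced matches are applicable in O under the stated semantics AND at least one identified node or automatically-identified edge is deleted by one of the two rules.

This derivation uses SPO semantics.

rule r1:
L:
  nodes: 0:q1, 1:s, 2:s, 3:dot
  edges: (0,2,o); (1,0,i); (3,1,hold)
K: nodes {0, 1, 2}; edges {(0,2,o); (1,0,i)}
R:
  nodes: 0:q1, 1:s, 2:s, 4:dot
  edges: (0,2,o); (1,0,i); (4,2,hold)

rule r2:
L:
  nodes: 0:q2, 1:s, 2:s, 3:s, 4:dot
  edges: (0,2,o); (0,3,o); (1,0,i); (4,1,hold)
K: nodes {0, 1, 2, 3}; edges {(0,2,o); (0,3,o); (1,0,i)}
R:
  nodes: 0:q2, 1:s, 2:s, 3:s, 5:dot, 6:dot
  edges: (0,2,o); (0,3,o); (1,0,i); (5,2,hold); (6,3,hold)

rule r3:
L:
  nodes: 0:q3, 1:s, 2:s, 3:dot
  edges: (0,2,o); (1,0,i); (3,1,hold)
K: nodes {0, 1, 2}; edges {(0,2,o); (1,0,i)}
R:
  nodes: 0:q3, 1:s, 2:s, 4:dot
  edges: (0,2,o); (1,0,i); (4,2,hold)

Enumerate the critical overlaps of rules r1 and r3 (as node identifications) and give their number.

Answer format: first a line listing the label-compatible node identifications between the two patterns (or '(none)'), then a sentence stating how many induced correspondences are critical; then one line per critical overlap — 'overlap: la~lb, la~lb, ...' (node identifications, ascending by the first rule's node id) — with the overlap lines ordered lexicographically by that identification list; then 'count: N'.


label-compatible node identifications between L(r1) and L(r3): 1~1, 1~2, 2~1, 2~2, 3~3
7 of the induced correspondences are critical overlaps of r1 and r3.
overlap: 1~1, 2~2, 3~3
overlap: 1~1, 3~3
overlap: 1~2, 2~1, 3~3
overlap: 1~2, 3~3
overlap: 2~1, 3~3
overlap: 2~2, 3~3
overlap: 3~3
count: 7


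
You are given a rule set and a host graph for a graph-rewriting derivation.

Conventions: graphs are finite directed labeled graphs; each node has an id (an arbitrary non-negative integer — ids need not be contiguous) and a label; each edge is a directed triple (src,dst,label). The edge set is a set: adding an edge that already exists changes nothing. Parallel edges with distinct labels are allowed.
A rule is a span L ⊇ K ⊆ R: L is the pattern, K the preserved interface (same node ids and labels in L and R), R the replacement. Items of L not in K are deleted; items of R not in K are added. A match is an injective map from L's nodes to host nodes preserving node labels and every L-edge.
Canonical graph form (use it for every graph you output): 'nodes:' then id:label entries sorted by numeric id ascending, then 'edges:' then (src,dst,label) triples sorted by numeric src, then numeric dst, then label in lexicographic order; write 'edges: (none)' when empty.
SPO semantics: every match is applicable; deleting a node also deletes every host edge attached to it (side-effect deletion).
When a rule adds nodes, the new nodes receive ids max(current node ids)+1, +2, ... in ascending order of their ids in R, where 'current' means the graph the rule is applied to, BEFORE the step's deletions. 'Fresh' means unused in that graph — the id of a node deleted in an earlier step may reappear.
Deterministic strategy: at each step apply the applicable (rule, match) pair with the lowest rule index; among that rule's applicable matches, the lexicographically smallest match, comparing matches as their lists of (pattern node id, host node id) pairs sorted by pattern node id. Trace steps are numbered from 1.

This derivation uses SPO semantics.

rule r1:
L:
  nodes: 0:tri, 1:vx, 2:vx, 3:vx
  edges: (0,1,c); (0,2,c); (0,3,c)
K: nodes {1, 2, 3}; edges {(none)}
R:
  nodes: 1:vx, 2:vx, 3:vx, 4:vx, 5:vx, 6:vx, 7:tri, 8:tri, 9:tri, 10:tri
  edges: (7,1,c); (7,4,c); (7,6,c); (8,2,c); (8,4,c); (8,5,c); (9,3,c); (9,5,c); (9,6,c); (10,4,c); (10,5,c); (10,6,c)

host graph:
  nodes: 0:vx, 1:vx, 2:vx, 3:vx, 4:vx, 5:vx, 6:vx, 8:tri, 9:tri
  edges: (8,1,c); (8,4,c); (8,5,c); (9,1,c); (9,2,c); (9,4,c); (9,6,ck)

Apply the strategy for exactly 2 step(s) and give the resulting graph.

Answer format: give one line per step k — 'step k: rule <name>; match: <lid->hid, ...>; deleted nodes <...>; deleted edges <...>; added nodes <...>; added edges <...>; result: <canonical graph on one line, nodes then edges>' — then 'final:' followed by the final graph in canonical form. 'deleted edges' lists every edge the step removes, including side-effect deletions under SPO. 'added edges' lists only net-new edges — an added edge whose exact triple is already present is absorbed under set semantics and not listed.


step 1: rule r1; match: 0->8, 1->1, 2->4, 3->5; deleted nodes 8; deleted edges (8,1,c); (8,4,c); (8,5,c); added nodes 10, 11, 12, 13, 14, 15, 16; added edges (13,1,c); (13,10,c); (13,12,c); (14,4,c); (14,10,c); (14,11,c); (15,5,c); (15,11,c); (15,12,c); (16,10,c); (16,11,c); (16,12,c); result: nodes: 0:vx, 1:vx, 2:vx, 3:vx, 4:vx, 5:vx, 6:vx, 9:tri, 10:vx, 11:vx, 12:vx, 13:tri, 14:tri, 15:tri, 16:tri edges: (9,1,c); (9,2,c); (9,4,c); (9,6,ck); (13,1,c); (13,10,c); (13,12,c); (14,4,c); (14,10,c); (14,11,c); (15,5,c); (15,11,c); (15,12,c); (16,10,c); (16,11,c); (16,12,c)
step 2: rule r1; match: 0->9, 1->1, 2->2, 3->4; deleted nodes 9; deleted edges (9,1,c); (9,2,c); (9,4,c); (9,6,ck); added nodes 17, 18, 19, 20, 21, 22, 23; added edges (20,1,c); (20,17,c); (20,19,c); (21,2,c); (21,17,c); (21,18,c); (22,4,c); (22,18,c); (22,19,c); (23,17,c); (23,18,c); (23,19,c); result: nodes: 0:vx, 1:vx, 2:vx, 3:vx, 4:vx, 5:vx, 6:vx, 10:vx, 11:vx, 12:vx, 13:tri, 14:tri, 15:tri, 16:tri, 17:vx, 18:vx, 19:vx, 20:tri, 21:tri, 22:tri, 23:tri edges: (13,1,c); (13,10,c); (13,12,c); (14,4,c); (14,10,c); (14,11,c); (15,5,c); (15,11,c); (15,12,c); (16,10,c); (16,11,c); (16,12,c); (20,1,c); (20,17,c); (20,19,c); (21,2,c); (21,17,c); (21,18,c); (22,4,c); (22,18,c); (22,19,c); (23,17,c); (23,18,c); (23,19,c)
final:
nodes: 0:vx, 1:vx, 2:vx, 3:vx, 4:vx, 5:vx, 6:vx, 10:vx, 11:vx, 12:vx, 13:tri, 14:tri, 15:tri, 16:tri, 17:vx, 18:vx, 19:vx, 20:tri, 21:tri, 22:tri, 23:tri
edges: (13,1,c); (13,10,c); (13,12,c); (14,4,c); (14,10,c); (14,11,c); (15,5,c); (15,11,c); (15,12,c); (16,10,c); (16,11,c); (16,12,c); (20,1,c); (20,17,c); (20,19,c); (21,2,c); (21,17,c); (21,18,c); (22,4,c); (22,18,c); (22,19,c); (23,17,c); (23,18,c); (23,19,c)


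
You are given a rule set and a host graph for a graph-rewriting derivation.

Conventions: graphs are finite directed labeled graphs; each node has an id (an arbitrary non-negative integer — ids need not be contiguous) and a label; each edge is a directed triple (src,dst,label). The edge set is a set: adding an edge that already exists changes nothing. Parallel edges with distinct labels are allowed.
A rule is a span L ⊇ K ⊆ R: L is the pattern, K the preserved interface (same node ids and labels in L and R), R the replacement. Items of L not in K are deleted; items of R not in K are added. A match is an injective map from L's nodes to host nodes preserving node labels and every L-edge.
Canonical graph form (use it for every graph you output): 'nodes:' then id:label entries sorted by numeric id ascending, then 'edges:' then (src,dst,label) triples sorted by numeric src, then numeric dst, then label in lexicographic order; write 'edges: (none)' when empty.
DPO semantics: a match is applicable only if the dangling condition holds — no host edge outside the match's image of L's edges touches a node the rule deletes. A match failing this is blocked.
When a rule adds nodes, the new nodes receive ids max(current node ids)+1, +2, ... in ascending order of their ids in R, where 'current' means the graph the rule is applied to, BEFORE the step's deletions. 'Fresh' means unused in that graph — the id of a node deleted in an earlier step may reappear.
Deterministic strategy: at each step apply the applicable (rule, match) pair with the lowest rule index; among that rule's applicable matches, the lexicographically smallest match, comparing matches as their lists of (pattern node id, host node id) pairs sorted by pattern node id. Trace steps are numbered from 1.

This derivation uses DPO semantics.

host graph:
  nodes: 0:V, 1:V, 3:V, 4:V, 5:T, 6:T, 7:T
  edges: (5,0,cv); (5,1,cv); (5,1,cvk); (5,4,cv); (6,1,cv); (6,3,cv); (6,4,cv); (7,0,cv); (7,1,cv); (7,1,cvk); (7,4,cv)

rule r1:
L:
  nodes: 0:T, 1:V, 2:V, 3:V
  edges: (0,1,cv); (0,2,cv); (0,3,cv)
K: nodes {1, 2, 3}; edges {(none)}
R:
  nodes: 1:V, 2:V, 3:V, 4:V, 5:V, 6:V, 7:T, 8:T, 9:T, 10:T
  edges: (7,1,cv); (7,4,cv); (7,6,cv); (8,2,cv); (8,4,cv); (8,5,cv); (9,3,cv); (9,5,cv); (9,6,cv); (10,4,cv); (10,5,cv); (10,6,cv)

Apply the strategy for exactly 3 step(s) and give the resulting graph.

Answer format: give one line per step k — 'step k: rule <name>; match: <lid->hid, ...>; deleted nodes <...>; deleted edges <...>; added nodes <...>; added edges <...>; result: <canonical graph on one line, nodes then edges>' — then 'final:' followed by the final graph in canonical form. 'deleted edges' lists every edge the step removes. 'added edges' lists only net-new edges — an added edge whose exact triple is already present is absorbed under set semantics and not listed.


step 1: rule r1; match: 0->6, 1->1, 2->3, 3->4; deleted nodes 6; deleted edges (6,1,cv); (6,3,cv); (6,4,cv); added nodes 8, 9, 10, 11, 12, 13, 14; added edges (11,1,cv); (11,8,cv); (11,10,cv); (12,3,cv); (12,8,cv); (12,9,cv); (13,4,cv); (13,9,cv); (13,10,cv); (14,8,cv); (14,9,cv); (14,10,cv); result: nodes: 0:V, 1:V, 3:V, 4:V, 5:T, 7:T, 8:V, 9:V, 10:V, 11:T, 12:T, 13:T, 14:T edges: (5,0,cv); (5,1,cv); (5,1,cvk); (5,4,cv); (7,0,cv); (7,1,cv); (7,1,cvk); (7,4,cv); (11,1,cv); (11,8,cv); (11,10,cv); (12,3,cv); (12,8,cv); (12,9,cv); (13,4,cv); (13,9,cv); (13,10,cv); (14,8,cv); (14,9,cv); (14,10,cv)
step 2: rule r1; match: 0->11, 1->1, 2->8, 3->10; deleted nodes 11; deleted edges (11,1,cv); (11,8,cv); (11,10,cv); added nodes 15, 16, 17, 18, 19, 20, 21; added edges (18,1,cv); (18,15,cv); (18,17,cv); (19,8,cv); (19,15,cv); (19,16,cv); (20,10,cv); (20,16,cv); (20,17,cv); (21,15,cv); (21,16,cv); (21,17,cv); result: nodes: 0:V, 1:V, 3:V, 4:V, 5:T, 7:T, 8:V, 9:V, 10:V, 12:T, 13:T, 14:T, 15:V, 16:V, 17:V, 18:T, 19:T, 20:T, 21:T edges: (5,0,cv); (5,1,cv); (5,1,cvk); (5,4,cv); (7,0,cv); (7,1,cv); (7,1,cvk); (7,4,cv); (12,3,cv); (12,8,cv); (12,9,cv); (13,4,cv); (13,9,cv); (13,10,cv); (14,8,cv); (14,9,cv); (14,10,cv); (18,1,cv); (18,15,cv); (18,17,cv); (19,8,cv); (19,15,cv); (19,16,cv); (20,10,cv); (20,16,cv); (20,17,cv); (21,15,cv); (21,16,cv); (21,17,cv)
step 3: rule r1; match: 0->12, 1->3, 2->8, 3->9; deleted nodes 12; deleted edges (12,3,cv); (12,8,cv); (12,9,cv); added nodes 22, 23, 24, 25, 26, 27, 28; added edges (25,3,cv); (25,22,cv); (25,24,cv); (26,8,cv); (26,22,cv); (26,23,cv); (27,9,cv); (27,23,cv); (27,24,cv); (28,22,cv); (28,23,cv); (28,24,cv); result: nodes: 0:V, 1:V, 3:V, 4:V, 5:T, 7:T, 8:V, 9:V, 10:V, 13:T, 14:T, 15:V, 16:V, 17:V, 18:T, 19:T, 20:T, 21:T, 22:V, 23:V, 24:V, 25:T, 26:T, 27:T, 28:T edges: (5,0,cv); (5,1,cv); (5,1,cvk); (5,4,cv); (7,0,cv); (7,1,cv); (7,1,cvk); (7,4,cv); (13,4,cv); (13,9,cv); (13,10,cv); (14,8,cv); (14,9,cv); (14,10,cv); (18,1,cv); (18,15,cv); (18,17,cv); (19,8,cv); (19,15,cv); (19,16,cv); (20,10,cv); (20,16,cv); (20,17,cv); (21,15,cv); (21,16,cv); (21,17,cv); (25,3,cv); (25,22,cv); (25,24,cv); (26,8,cv); (26,22,cv); (26,23,cv); (27,9,cv); (27,23,cv); (27,24,cv); (28,22,cv); (28,23,cv); (28,24,cv)
final:
nodes: 0:V, 1:V, 3:V, 4:V, 5:T, 7:T, 8:V, 9:V, 10:V, 13:T, 14:T, 15:V, 16:V, 17:V, 18:T, 19:T, 20:T, 21:T, 22:V, 23:V, 24:V, 25:T, 26:T, 27:T, 28:T
edges: (5,0,cv); (5,1,cv); (5,1,cvk); (5,4,cv); (7,0,cv); (7,1,cv); (7,1,cvk); (7,4,cv); (13,4,cv); (13,9,cv); (13,10,cv); (14,8,cv); (14,9,cv); (14,10,cv); (18,1,cv); (18,15,cv); (18,17,cv); (19,8,cv); (19,15,cv); (19,16,cv); (20,10,cv); (20,16,cv); (20,17,cv); (21,15,cv); (21,16,cv); (21,17,cv); (25,3,cv); (25,22,cv); (25,24,cv); (26,8,cv); (26,22,cv); (26,23,cv); (27,9,cv); (27,23,cv); (27,24,cv); (28,22,cv); (28,23,cv); (28,24,cv)


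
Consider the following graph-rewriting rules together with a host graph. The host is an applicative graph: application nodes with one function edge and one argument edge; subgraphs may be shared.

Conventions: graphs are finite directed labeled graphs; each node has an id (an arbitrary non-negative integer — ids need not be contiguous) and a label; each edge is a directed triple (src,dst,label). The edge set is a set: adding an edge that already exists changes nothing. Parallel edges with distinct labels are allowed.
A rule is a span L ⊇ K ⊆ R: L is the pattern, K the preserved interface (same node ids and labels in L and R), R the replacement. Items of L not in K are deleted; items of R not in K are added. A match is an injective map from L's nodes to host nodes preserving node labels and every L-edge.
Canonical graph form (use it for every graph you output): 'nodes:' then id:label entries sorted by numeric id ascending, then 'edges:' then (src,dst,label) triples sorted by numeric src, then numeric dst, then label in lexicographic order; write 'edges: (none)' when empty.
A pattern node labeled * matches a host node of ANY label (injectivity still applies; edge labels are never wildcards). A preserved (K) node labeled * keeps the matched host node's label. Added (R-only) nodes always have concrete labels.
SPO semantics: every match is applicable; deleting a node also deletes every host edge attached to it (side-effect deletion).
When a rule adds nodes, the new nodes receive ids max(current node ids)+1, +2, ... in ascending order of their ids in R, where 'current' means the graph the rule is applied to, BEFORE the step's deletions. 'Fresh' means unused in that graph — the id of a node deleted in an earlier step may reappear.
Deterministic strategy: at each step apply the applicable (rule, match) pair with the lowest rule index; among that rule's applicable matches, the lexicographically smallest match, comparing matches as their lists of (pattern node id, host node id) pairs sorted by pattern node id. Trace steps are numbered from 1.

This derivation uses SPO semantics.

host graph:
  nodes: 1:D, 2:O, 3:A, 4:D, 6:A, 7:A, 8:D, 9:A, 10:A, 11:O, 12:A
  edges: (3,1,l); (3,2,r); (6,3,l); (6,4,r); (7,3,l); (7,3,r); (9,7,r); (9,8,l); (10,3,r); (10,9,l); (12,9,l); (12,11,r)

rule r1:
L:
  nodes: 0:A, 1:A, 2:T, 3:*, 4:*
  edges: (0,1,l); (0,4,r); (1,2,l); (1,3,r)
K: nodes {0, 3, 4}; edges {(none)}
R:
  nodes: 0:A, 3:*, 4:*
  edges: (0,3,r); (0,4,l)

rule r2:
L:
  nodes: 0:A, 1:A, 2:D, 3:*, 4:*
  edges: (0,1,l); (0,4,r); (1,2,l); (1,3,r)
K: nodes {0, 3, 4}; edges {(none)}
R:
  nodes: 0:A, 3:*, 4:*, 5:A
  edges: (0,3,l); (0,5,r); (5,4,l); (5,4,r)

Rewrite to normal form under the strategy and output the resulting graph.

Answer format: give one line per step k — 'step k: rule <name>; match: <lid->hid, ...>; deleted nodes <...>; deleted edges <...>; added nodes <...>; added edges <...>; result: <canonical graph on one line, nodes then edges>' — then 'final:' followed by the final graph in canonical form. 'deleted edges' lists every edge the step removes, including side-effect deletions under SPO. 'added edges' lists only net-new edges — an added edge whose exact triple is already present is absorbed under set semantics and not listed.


step 1: rule r2; match: 0->6, 1->3, 2->1, 3->2, 4->4; deleted nodes 1, 3; deleted edges (3,1,l); (3,2,r); (6,3,l); (6,4,r); (7,3,l); (7,3,r); (10,3,r); added nodes 13; added edges (6,2,l); (6,13,r); (13,4,l); (13,4,r); result: nodes: 2:O, 4:D, 6:A, 7:A, 8:D, 9:A, 10:A, 11:O, 12:A, 13:A edges: (6,2,l); (6,13,r); (9,7,r); (9,8,l); (10,9,l); (12,9,l); (12,11,r); (13,4,l); (13,4,r)
step 2: rule r2; match: 0->12, 1->9, 2->8, 3->7, 4->11; deleted nodes 8, 9; deleted edges (9,7,r); (9,8,l); (10,9,l); (12,9,l); (12,11,r); added nodes 14; added edges (12,7,l); (12,14,r); (14,11,l); (14,11,r); result: nodes: 2:O, 4:D, 6:A, 7:A, 10:A, 11:O, 12:A, 13:A, 14:A edges: (6,2,l); (6,13,r); (12,7,l); (12,14,r); (13,4,l); (13,4,r); (14,11,l); (14,11,r)
final:
nodes: 2:O, 4:D, 6:A, 7:A, 10:A, 11:O, 12:A, 13:A, 14:A
edges: (6,2,l); (6,13,r); (12,7,l); (12,14,r); (13,4,l); (13,4,r); (14,11,l); (14,11,r)


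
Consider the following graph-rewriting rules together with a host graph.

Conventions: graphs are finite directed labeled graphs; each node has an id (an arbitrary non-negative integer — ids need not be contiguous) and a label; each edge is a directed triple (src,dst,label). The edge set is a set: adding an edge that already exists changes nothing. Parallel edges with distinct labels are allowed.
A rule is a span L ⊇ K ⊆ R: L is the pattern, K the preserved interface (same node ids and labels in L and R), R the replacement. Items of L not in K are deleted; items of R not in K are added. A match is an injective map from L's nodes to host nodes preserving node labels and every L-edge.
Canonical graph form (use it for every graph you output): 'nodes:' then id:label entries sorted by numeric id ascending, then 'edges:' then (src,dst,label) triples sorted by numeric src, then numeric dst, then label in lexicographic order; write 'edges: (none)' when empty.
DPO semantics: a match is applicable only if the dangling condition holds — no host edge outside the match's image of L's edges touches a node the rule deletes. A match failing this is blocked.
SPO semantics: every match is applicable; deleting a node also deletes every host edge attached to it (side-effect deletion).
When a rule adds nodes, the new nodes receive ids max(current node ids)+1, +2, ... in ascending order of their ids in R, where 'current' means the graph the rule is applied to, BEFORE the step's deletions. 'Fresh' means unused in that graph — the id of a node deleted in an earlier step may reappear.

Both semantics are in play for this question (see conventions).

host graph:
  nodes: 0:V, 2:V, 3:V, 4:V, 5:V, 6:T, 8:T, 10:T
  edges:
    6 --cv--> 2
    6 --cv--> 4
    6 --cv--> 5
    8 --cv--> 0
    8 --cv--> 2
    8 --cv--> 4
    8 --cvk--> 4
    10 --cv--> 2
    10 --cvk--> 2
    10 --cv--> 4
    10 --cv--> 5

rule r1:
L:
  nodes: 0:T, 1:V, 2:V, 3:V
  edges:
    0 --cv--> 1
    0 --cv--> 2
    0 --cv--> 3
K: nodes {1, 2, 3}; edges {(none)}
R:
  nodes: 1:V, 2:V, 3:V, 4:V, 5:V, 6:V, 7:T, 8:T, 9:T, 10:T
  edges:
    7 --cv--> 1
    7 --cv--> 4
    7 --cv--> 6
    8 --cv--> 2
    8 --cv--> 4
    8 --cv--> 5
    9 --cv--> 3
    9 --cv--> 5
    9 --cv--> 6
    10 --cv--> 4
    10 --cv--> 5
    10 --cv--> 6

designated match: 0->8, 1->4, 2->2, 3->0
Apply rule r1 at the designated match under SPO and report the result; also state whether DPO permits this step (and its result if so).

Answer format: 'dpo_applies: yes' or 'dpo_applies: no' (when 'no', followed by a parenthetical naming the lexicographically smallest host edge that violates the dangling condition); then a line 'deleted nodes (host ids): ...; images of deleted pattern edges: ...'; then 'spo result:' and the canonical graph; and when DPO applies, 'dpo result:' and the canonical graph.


dpo_applies: no
(the rule deletes node 8, which keeps host edge (8,4,cvk) outside the match image — the dangling condition fails, DPO blocks; SPO proceeds and side-deletes such edges)
deleted nodes (host ids): 8; images of deleted pattern edges: (8,0,cv); (8,2,cv); (8,4,cv)
spo result:
nodes: 0:V, 2:V, 3:V, 4:V, 5:V, 6:T, 10:T, 11:V, 12:V, 13:V, 14:T, 15:T, 16:T, 17:T
edges: (6,2,cv); (6,4,cv); (6,5,cv); (10,2,cv); (10,2,cvk); (10,4,cv); (10,5,cv); (14,4,cv); (14,11,cv); (14,13,cv); (15,2,cv); (15,11,cv); (15,12,cv); (16,0,cv); (16,12,cv); (16,13,cv); (17,11,cv); (17,12,cv); (17,13,cv)
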